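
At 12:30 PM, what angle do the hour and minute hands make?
Hour hand position: 0 x 30 + 30 x 0.5 = 15 degrees
Minute hand position: 30 x 6 = 180 degrees
Difference: |15 - 180| = 165 degrees
The angle between the hands is 165 degrees

Final answer: 165 degrees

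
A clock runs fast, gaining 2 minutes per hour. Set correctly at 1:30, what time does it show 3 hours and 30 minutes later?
For every 60 true minutes, the faulty clock advances 60 + 2 = 62 minutes.
True elapsed: 3 hours and 30 minutes = 210 minutes.
Faulty clock advances: 210 x 62/60 = 217 minutes (drift: 7 minutes ahead).
Shown time: 1:30 + 217 minutes = 5:07.

Final answer: 5:07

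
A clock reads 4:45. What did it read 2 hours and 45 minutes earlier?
Starting time: 4:45 = 285 total minutes past 12:00
Subtracting: 2 hours and 45 minutes = 165 minutes
285 - 165 = 120 minutes
= 2 hours past 12:00 = 2:00

Final answer: 2:00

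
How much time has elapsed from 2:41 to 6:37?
From 2:41 to 6:37:
(6 x 60 + 37) - (2 x 60 + 41) = 397 - 161 = 236 minutes
= 3 hours and 56 minutes

Final answer: 3 hours and 56 minutes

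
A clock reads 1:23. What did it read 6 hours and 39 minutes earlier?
Starting time: 1:23 = 83 total minutes past 12:00
Subtracting: 6 hours and 39 minutes = 399 minutes
83 - 399 = -316 (negative, add 12 hours = 720) = 404 minutes
= 6 hours and 44 minutes past 12:00 = 6:44

Final answer: 6:44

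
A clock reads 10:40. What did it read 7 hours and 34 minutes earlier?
Starting time: 10:40 = 640 total minutes past 12:00
Subtracting: 7 hours and 34 minutes = 454 minutes
640 - 454 = 186 minutes
= 3 hours and 6 minutes past 12:00 = 3:06

Final answer: 3:06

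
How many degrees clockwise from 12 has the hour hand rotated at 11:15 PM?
The hour hand moves 30 degrees per hour and 0.5 degrees per minute.
At 11:15: (11) x 30 + 15 x 0.5 = 330 + 7.5 = 337.5 degrees

Final answer: 337.5 degrees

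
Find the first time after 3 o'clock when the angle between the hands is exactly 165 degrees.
At t minutes past 3:00, the hour hand is at 30 x 3 + 0.5t degrees and the minute hand is at 6t degrees.
The smaller angle between them is 165 degrees when |30H - 5.5t| = 165 or |30H - 5.5t| = 195.
With H = 3, solve 30 x 3 - 5.5t = +/- target for each target:
  t = (30 x 3 - 165) / 5.5 = -13.64 (outside (0, 60))
  t = (30 x 3 + 165) / 5.5 = 46.36
  t = (30 x 3 - 195) / 5.5 = -19.09 (outside (0, 60))
  t = (30 x 3 + 195) / 5.5 = 51.82
Valid solutions in (0, 60): {46.36, 51.82} minutes.
The first occurrence is t = 46.36 minutes.
The hands form a 165-degree angle at 46.36 minutes past 3:00.

Final answer: 46.36 minutes past 3:00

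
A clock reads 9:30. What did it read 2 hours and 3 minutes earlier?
Starting time: 9:30 = 570 total minutes past 12:00
Subtracting: 2 hours and 3 minutes = 123 minutes
570 - 123 = 447 minutes
= 7 hours and 27 minutes past 12:00 = 7:27

Final answer: 7:27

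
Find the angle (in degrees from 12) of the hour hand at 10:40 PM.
The hour hand moves 30 degrees per hour and 0.5 degrees per minute.
At 10:40: (10) x 30 + 40 x 0.5 = 300 + 20 = 320 degrees

Final answer: 320 degrees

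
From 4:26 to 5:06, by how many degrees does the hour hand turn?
The hour hand moves 0.5 degrees per minute.
Time elapsed: 5:06 - 4:26 = 40 minutes
Angular displacement: 40 x 0.5 = 20 degrees

Final answer: 20 degrees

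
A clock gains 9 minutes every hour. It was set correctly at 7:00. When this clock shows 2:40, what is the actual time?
For every 60 true minutes, the faulty clock advances 69 minutes, so 1 faulty-clock minute corresponds to 60/69 true minutes.
From 7:00 to 2:40 on the faulty dial is 460 minutes.
True elapsed: 460 x 60/69 = 400 minutes = 6 hours and 40 minutes.
True time: 7:00 + 6 hours and 40 minutes = 1:40.

Final answer: 1:40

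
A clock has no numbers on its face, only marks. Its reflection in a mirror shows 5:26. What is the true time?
Reflection across the vertical (12-6) axis maps a hand at angle A degrees to (360 - A) degrees, which sends a reading of T minutes past 12:00 to (720 - T) minutes past 12:00.
Mirror reads 5:26 = 326 minutes past 12:00.
Actual time: (720 - 326) mod 720 = 394 minutes = 6:34.

Final answer: 6:34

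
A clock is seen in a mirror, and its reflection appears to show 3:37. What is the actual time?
Reflection across the vertical (12-6) axis maps a hand at angle A degrees to (360 - A) degrees, which sends a reading of T minutes past 12:00 to (720 - T) minutes past 12:00.
Mirror reads 3:37 = 217 minutes past 12:00.
Actual time: (720 - 217) mod 720 = 503 minutes = 8:23.

Final answer: 8:23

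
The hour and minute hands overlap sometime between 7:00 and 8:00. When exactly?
The minute hand gains 5.5 degrees per minute on the hour hand.
At 7:00, the hour hand is at 210 degrees and the minute hand is at 0 degrees.
The gap is 210 degrees. Time to close: 210/5.5 = 60 x 7/11 = 38.18 minutes.
The hands overlap at 38.18 minutes past 7:00.

Final answer: 38.18 minutes past 7:00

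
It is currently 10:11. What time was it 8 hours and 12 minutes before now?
Starting time: 10:11 = 611 total minutes past 12:00
Subtracting: 8 hours and 12 minutes = 492 minutes
611 - 492 = 119 minutes
= 1 hour and 59 minutes past 12:00 = 1:59

Final answer: 1:59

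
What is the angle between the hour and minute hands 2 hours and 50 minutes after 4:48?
First find the time 2 hours and 50 minutes after 4:48.
Total minutes: 4 x 60 + 48 + 2 x 60 + 50 = 458.
458 mod 720 = 458 minutes = 7:38.
Now compute the angle at 7:38:
Hour hand: 7 x 30 + 38 x 0.5 = 229 degrees
Minute hand: 38 x 6 = 228 degrees
Difference: |229 - 228| = 1 degrees
The angle is 1 degrees

Final answer: 1 degrees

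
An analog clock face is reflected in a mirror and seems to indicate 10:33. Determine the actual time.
Reflection across the vertical (12-6) axis maps a hand at angle A degrees to (360 - A) degrees, which sends a reading of T minutes past 12:00 to (720 - T) minutes past 12:00.
Mirror reads 10:33 = 633 minutes past 12:00.
Actual time: (720 - 633) mod 720 = 87 minutes = 1:27.

Final answer: 1:27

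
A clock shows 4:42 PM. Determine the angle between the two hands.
Hour hand position: 4 x 30 + 42 x 0.5 = 141 degrees
Minute hand position: 42 x 6 = 252 degrees
Difference: |141 - 252| = 111 degrees
The angle between the hands is 111 degrees

Final answer: 111 degrees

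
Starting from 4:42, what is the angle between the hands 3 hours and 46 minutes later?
First find the time 3 hours and 46 minutes after 4:42.
Total minutes: 4 x 60 + 42 + 3 x 60 + 46 = 508.
508 mod 720 = 508 minutes = 8:28.
Now compute the angle at 8:28:
Hour hand: 8 x 30 + 28 x 0.5 = 254 degrees
Minute hand: 28 x 6 = 168 degrees
Difference: |254 - 168| = 86 degrees
The angle is 86 degrees

Final answer: 86 degrees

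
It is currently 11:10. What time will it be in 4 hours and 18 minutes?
Starting time: 11:10
Adding 18 minutes to 10 minutes: 10 + 18 = 28 minutes
Adding 4 hours: 11 + 4 = 15 - 12 = 3
Final time: 3:28

Final answer: 3:28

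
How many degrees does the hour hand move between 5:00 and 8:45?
The hour hand moves 0.5 degrees per minute.
Time elapsed: 8:45 - 5:00 = 225 minutes
Angular displacement: 225 x 0.5 = 112.5 degrees

Final answer: 112.5 degrees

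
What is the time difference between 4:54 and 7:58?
From 4:54 to 7:58:
(7 x 60 + 58) - (4 x 60 + 54) = 478 - 294 = 184 minutes
= 3 hours and 4 minutes

Final answer: 3 hours and 4 minutes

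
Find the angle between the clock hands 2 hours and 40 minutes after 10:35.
First find the time 2 hours and 40 minutes after 10:35.
Total minutes: 10 x 60 + 35 + 2 x 60 + 40 = 795.
795 mod 720 = 75 minutes = 1:15.
Now compute the angle at 1:15:
Hour hand: 1 x 30 + 15 x 0.5 = 37.5 degrees
Minute hand: 15 x 6 = 90 degrees
Difference: |37.5 - 90| = 52.5 degrees
The angle is 52.5 degrees

Final answer: 52.5 degrees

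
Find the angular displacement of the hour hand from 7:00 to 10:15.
The hour hand moves 0.5 degrees per minute.
Time elapsed: 10:15 - 7:00 = 195 minutes
Angular displacement: 195 x 0.5 = 97.5 degrees

Final answer: 97.5 degrees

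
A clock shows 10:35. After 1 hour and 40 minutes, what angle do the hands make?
First find the time 1 hour and 40 minutes after 10:35.
Total minutes: 10 x 60 + 35 + 1 x 60 + 40 = 735.
735 mod 720 = 15 minutes = 12:15.
Now compute the angle at 12:15:
Hour hand: 0 x 30 + 15 x 0.5 = 7.5 degrees
Minute hand: 15 x 6 = 90 degrees
Difference: |7.5 - 90| = 82.5 degrees
The angle is 82.5 degrees

Final answer: 82.5 degrees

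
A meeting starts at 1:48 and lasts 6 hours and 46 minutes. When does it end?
Starting time: 1:48
Adding 46 minutes to 48 minutes: 48 + 46 = 94 minutes = 1 hour and 34 minutes
Adding 6 hours: 1 + 6 + 1 (carry) = 8
Final time: 8:34

Final answer: 8:34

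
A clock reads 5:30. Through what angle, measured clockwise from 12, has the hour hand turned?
The hour hand moves 30 degrees per hour and 0.5 degrees per minute.
At 5:30: (5) x 30 + 30 x 0.5 = 150 + 15 = 165 degrees

Final answer: 165 degrees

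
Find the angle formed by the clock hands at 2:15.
Hour hand position: 2 x 30 + 15 x 0.5 = 67.5 degrees
Minute hand position: 15 x 6 = 90 degrees
Difference: |67.5 - 90| = 22.5 degrees
The angle between the hands is 22.5 degrees

Final answer: 22.5 degrees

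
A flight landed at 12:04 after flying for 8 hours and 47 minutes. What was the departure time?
Starting time: 12:04 = 4 total minutes past 12:00
Subtracting: 8 hours and 47 minutes = 527 minutes
4 - 527 = -523 (negative, add 12 hours = 720) = 197 minutes
= 3 hours and 17 minutes past 12:00 = 3:17

Final answer: 3:17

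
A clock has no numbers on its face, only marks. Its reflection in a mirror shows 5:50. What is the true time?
Reflection across the vertical (12-6) axis maps a hand at angle A degrees to (360 - A) degrees, which sends a reading of T minutes past 12:00 to (720 - T) minutes past 12:00.
Mirror reads 5:50 = 350 minutes past 12:00.
Actual time: (720 - 350) mod 720 = 370 minutes = 6:10.

Final answer: 6:10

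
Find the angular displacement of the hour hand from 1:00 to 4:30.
The hour hand moves 0.5 degrees per minute.
Time elapsed: 4:30 - 1:00 = 210 minutes
Angular displacement: 210 x 0.5 = 105 degrees

Final answer: 105 degrees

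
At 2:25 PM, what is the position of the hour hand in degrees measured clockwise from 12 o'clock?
The hour hand moves 30 degrees per hour and 0.5 degrees per minute.
At 2:25: (2) x 30 + 25 x 0.5 = 60 + 12.5 = 72.5 degrees

Final answer: 72.5 degrees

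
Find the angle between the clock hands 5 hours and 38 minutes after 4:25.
First find the time 5 hours and 38 minutes after 4:25.
Total minutes: 4 x 60 + 25 + 5 x 60 + 38 = 603.
603 mod 720 = 603 minutes = 10:03.
Now compute the angle at 10:03:
Hour hand: 10 x 30 + 3 x 0.5 = 301.5 degrees
Minute hand: 3 x 6 = 18 degrees
Difference: |301.5 - 18| = 283.5 degrees
Smaller angle: 360 - 283.5 = 76.5 degrees

Final answer: 76.5 degrees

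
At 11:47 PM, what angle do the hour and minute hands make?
Hour hand position: 11 x 30 + 47 x 0.5 = 353.5 degrees
Minute hand position: 47 x 6 = 282 degrees
Difference: |353.5 - 282| = 71.5 degrees
The angle between the hands is 71.5 degrees

Final answer: 71.5 degrees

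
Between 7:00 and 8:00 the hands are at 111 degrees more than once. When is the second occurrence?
At t minutes past 7:00, the hour hand is at 30 x 7 + 0.5t degrees and the minute hand is at 6t degrees.
The smaller angle between them is 111 degrees when |30H - 5.5t| = 111 or |30H - 5.5t| = 249.
With H = 7, solve 30 x 7 - 5.5t = +/- target for each target:
  t = (30 x 7 - 111) / 5.5 = 18
  t = (30 x 7 + 111) / 5.5 = 58.36
  t = (30 x 7 - 249) / 5.5 = -7.09 (outside (0, 60))
  t = (30 x 7 + 249) / 5.5 = 83.45 (outside (0, 60))
Valid solutions in (0, 60): {18, 58.36} minutes.
The second occurrence is t = 58.36 minutes.
The hands form a 111-degree angle at 58.36 minutes past 7:00.

Final answer: 58.36 minutes past 7:00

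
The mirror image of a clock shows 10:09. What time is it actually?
Reflection across the vertical (12-6) axis maps a hand at angle A degrees to (360 - A) degrees, which sends a reading of T minutes past 12:00 to (720 - T) minutes past 12:00.
Mirror reads 10:09 = 609 minutes past 12:00.
Actual time: (720 - 609) mod 720 = 111 minutes = 1:51.

Final answer: 1:51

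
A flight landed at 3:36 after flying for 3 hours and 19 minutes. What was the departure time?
Starting time: 3:36 = 216 total minutes past 12:00
Subtracting: 3 hours and 19 minutes = 199 minutes
216 - 199 = 17 minutes
= 17 minutes past 12:00 = 12:17

Final answer: 12:17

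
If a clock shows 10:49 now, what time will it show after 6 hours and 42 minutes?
Starting time: 10:49
Adding 42 minutes to 49 minutes: 49 + 42 = 91 minutes = 1 hour and 31 minutes
Adding 6 hours: 10 + 6 + 1 (carry) = 17 - 12 = 5
Final time: 5:31

Final answer: 5:31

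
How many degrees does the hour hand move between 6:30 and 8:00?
The hour hand moves 0.5 degrees per minute.
Time elapsed: 8:00 - 6:30 = 90 minutes
Angular displacement: 90 x 0.5 = 45 degrees

Final answer: 45 degrees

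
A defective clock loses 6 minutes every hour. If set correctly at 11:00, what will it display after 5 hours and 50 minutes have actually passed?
For every 60 true minutes, the faulty clock advances 60 - 6 = 54 minutes.
True elapsed: 5 hours and 50 minutes = 350 minutes.
Faulty clock advances: 350 x 54/60 = 315 minutes (drift: 35 minutes behind).
Shown time: 11:00 + 315 minutes = 4:15.

Final answer: 4:15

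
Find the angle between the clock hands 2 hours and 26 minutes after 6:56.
First find the time 2 hours and 26 minutes after 6:56.
Total minutes: 6 x 60 + 56 + 2 x 60 + 26 = 562.
562 mod 720 = 562 minutes = 9:22.
Now compute the angle at 9:22:
Hour hand: 9 x 30 + 22 x 0.5 = 281 degrees
Minute hand: 22 x 6 = 132 degrees
Difference: |281 - 132| = 149 degrees
The angle is 149 degrees

Final answer: 149 degrees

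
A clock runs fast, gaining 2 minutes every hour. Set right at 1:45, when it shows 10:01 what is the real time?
For every 60 true minutes, the faulty clock advances 62 minutes, so 1 faulty-clock minute corresponds to 60/62 true minutes.
From 1:45 to 10:01 on the faulty dial is 496 minutes.
True elapsed: 496 x 60/62 = 480 minutes = 8 hours.
True time: 1:45 + 8 hours = 9:45.

Final answer: 9:45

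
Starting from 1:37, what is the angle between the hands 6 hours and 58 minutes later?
First find the time 6 hours and 58 minutes after 1:37.
Total minutes: 1 x 60 + 37 + 6 x 60 + 58 = 515.
515 mod 720 = 515 minutes = 8:35.
Now compute the angle at 8:35:
Hour hand: 8 x 30 + 35 x 0.5 = 257.5 degrees
Minute hand: 35 x 6 = 210 degrees
Difference: |257.5 - 210| = 47.5 degrees
The angle is 47.5 degrees

Final answer: 47.5 degrees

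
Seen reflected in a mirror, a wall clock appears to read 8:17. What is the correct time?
Reflection across the vertical (12-6) axis maps a hand at angle A degrees to (360 - A) degrees, which sends a reading of T minutes past 12:00 to (720 - T) minutes past 12:00.
Mirror reads 8:17 = 497 minutes past 12:00.
Actual time: (720 - 497) mod 720 = 223 minutes = 3:43.

Final answer: 3:43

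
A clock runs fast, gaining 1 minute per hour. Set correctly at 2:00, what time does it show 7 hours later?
For every 60 true minutes, the faulty clock advances 60 + 1 = 61 minutes.
True elapsed: 7 hours = 420 minutes.
Faulty clock advances: 420 x 61/60 = 427 minutes (drift: 7 minutes ahead).
Shown time: 2:00 + 427 minutes = 9:07.

Final answer: 9:07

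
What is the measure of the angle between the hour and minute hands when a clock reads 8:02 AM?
Hour hand position: 8 x 30 + 2 x 0.5 = 241 degrees
Minute hand position: 2 x 6 = 12 degrees
Difference: |241 - 12| = 229 degrees
Since 229 > 180, the smaller angle is 360 - 229 = 131 degrees

Final answer: 131 degrees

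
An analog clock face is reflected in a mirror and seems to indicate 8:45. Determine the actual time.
Reflection across the vertical (12-6) axis maps a hand at angle A degrees to (360 - A) degrees, which sends a reading of T minutes past 12:00 to (720 - T) minutes past 12:00.
Mirror reads 8:45 = 525 minutes past 12:00.
Actual time: (720 - 525) mod 720 = 195 minutes = 3:15.

Final answer: 3:15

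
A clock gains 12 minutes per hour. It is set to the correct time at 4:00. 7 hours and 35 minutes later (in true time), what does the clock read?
For every 60 true minutes, the faulty clock advances 60 + 12 = 72 minutes.
True elapsed: 7 hours and 35 minutes = 455 minutes.
Faulty clock advances: 455 x 72/60 = 546 minutes (drift: 91 minutes ahead).
Shown time: 4:00 + 546 minutes = 1:06.

Final answer: 1:06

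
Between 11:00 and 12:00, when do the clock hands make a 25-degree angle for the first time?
At t minutes past 11:00, the hour hand is at 30 x 11 + 0.5t degrees and the minute hand is at 6t degrees.
The smaller angle between them is 25 degrees when |30H - 5.5t| = 25 or |30H - 5.5t| = 335.
With H = 11, solve 30 x 11 - 5.5t = +/- target for each target:
  t = (30 x 11 - 25) / 5.5 = 55.45
  t = (30 x 11 + 25) / 5.5 = 64.55 (outside (0, 60))
  t = (30 x 11 - 335) / 5.5 = -0.91 (outside (0, 60))
  t = (30 x 11 + 335) / 5.5 = 120.91 (outside (0, 60))
Valid solutions in (0, 60): {55.45} minutes.
The first occurrence is t = 55.45 minutes.
The hands form a 25-degree angle at 55.45 minutes past 11:00.

Final answer: 55.45 minutes past 11:00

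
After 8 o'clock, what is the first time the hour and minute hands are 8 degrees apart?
At t minutes past 8:00, the hour hand is at 30 x 8 + 0.5t degrees and the minute hand is at 6t degrees.
The smaller angle between them is 8 degrees when |30H - 5.5t| = 8 or |30H - 5.5t| = 352.
With H = 8, solve 30 x 8 - 5.5t = +/- target for each target:
  t = (30 x 8 - 8) / 5.5 = 42.18
  t = (30 x 8 + 8) / 5.5 = 45.09
  t = (30 x 8 - 352) / 5.5 = -20.36 (outside (0, 60))
  t = (30 x 8 + 352) / 5.5 = 107.64 (outside (0, 60))
Valid solutions in (0, 60): {42.18, 45.09} minutes.
The first occurrence is t = 42.18 minutes.
The hands form a 8-degree angle at 42.18 minutes past 8:00.

Final answer: 42.18 minutes past 8:00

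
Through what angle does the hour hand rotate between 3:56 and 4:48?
The hour hand moves 0.5 degrees per minute.
Time elapsed: 4:48 - 3:56 = 52 minutes
Angular displacement: 52 x 0.5 = 26 degrees

Final answer: 26 degrees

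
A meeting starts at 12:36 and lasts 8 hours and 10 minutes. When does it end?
Starting time: 12:36
Adding 10 minutes to 36 minutes: 36 + 10 = 46 minutes
Adding 8 hours: 12 + 8 = 20 - 12 = 8
Final time: 8:46

Final answer: 8:46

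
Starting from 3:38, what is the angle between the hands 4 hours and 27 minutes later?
First find the time 4 hours and 27 minutes after 3:38.
Total minutes: 3 x 60 + 38 + 4 x 60 + 27 = 485.
485 mod 720 = 485 minutes = 8:05.
Now compute the angle at 8:05:
Hour hand: 8 x 30 + 5 x 0.5 = 242.5 degrees
Minute hand: 5 x 6 = 30 degrees
Difference: |242.5 - 30| = 212.5 degrees
Smaller angle: 360 - 212.5 = 147.5 degrees

Final answer: 147.5 degrees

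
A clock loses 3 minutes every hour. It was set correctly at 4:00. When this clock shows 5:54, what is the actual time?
For every 60 true minutes, the faulty clock advances 57 minutes, so 1 faulty-clock minute corresponds to 60/57 true minutes.
From 4:00 to 5:54 on the faulty dial is 114 minutes.
True elapsed: 114 x 60/57 = 120 minutes = 2 hours.
True time: 4:00 + 2 hours = 6:00.

Final answer: 6:00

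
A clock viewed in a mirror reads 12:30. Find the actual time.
Reflection across the vertical (12-6) axis maps a hand at angle A degrees to (360 - A) degrees, which sends a reading of T minutes past 12:00 to (720 - T) minutes past 12:00.
Mirror reads 12:30 = 30 minutes past 12:00.
Actual time: (720 - 30) mod 720 = 690 minutes = 11:30.

Final answer: 11:30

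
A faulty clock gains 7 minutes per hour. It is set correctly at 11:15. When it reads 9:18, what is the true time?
For every 60 true minutes, the faulty clock advances 67 minutes, so 1 faulty-clock minute corresponds to 60/67 true minutes.
From 11:15 to 9:18 on the faulty dial is 603 minutes.
True elapsed: 603 x 60/67 = 540 minutes = 9 hours.
True time: 11:15 + 9 hours = 8:15.

Final answer: 8:15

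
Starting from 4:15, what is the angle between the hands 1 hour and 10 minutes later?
First find the time 1 hour and 10 minutes after 4:15.
Total minutes: 4 x 60 + 15 + 1 x 60 + 10 = 325.
325 mod 720 = 325 minutes = 5:25.
Now compute the angle at 5:25:
Hour hand: 5 x 30 + 25 x 0.5 = 162.5 degrees
Minute hand: 25 x 6 = 150 degrees
Difference: |162.5 - 150| = 12.5 degrees
The angle is 12.5 degrees

Final answer: 12.5 degrees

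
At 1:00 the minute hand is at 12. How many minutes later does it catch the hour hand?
The minute hand gains 5.5 degrees per minute on the hour hand.
At 1:00, the hour hand is at 30 degrees and the minute hand is at 0 degrees.
The gap is 30 degrees. Time to close: 30/5.5 = 60 x 1/11 = 5.45 minutes.
The hands overlap at 5.45 minutes past 1:00.

Final answer: 5.45 minutes past 1:00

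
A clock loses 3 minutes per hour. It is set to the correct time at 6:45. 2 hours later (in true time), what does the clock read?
For every 60 true minutes, the faulty clock advances 60 - 3 = 57 minutes.
True elapsed: 2 hours = 120 minutes.
Faulty clock advances: 120 x 57/60 = 114 minutes (drift: 6 minutes behind).
Shown time: 6:45 + 114 minutes = 8:39.

Final answer: 8:39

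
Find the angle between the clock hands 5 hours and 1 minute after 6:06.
First find the time 5 hours and 1 minute after 6:06.
Total minutes: 6 x 60 + 6 + 5 x 60 + 1 = 667.
667 mod 720 = 667 minutes = 11:07.
Now compute the angle at 11:07:
Hour hand: 11 x 30 + 7 x 0.5 = 333.5 degrees
Minute hand: 7 x 6 = 42 degrees
Difference: |333.5 - 42| = 291.5 degrees
Smaller angle: 360 - 291.5 = 68.5 degrees

Final answer: 68.5 degrees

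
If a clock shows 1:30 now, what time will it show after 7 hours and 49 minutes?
Starting time: 1:30
Adding 49 minutes to 30 minutes: 30 + 49 = 79 minutes = 1 hour and 19 minutes
Adding 7 hours: 1 + 7 + 1 (carry) = 9
Final time: 9:19

Final answer: 9:19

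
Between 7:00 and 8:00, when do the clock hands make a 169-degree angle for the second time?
At t minutes past 7:00, the hour hand is at 30 x 7 + 0.5t degrees and the minute hand is at 6t degrees.
The smaller angle between them is 169 degrees when |30H - 5.5t| = 169 or |30H - 5.5t| = 191.
With H = 7, solve 30 x 7 - 5.5t = +/- target for each target:
  t = (30 x 7 - 169) / 5.5 = 7.45
  t = (30 x 7 + 169) / 5.5 = 68.91 (outside (0, 60))
  t = (30 x 7 - 191) / 5.5 = 3.45
  t = (30 x 7 + 191) / 5.5 = 72.91 (outside (0, 60))
Valid solutions in (0, 60): {3.45, 7.45} minutes.
The second occurrence is t = 7.45 minutes.
The hands form a 169-degree angle at 7.45 minutes past 7:00.

Final answer: 7.45 minutes past 7:00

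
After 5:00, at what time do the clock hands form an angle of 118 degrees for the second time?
At t minutes past 5:00, the hour hand is at 30 x 5 + 0.5t degrees and the minute hand is at 6t degrees.
The smaller angle between them is 118 degrees when |30H - 5.5t| = 118 or |30H - 5.5t| = 242.
With H = 5, solve 30 x 5 - 5.5t = +/- target for each target:
  t = (30 x 5 - 118) / 5.5 = 5.82
  t = (30 x 5 + 118) / 5.5 = 48.73
  t = (30 x 5 - 242) / 5.5 = -16.73 (outside (0, 60))
  t = (30 x 5 + 242) / 5.5 = 71.27 (outside (0, 60))
Valid solutions in (0, 60): {5.82, 48.73} minutes.
The second occurrence is t = 48.73 minutes.
The hands form a 118-degree angle at 48.73 minutes past 5:00.

Final answer: 48.73 minutes past 5:00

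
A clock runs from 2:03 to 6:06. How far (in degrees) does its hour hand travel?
The hour hand moves 0.5 degrees per minute.
Time elapsed: 6:06 - 2:03 = 243 minutes
Angular displacement: 243 x 0.5 = 121.5 degrees

Final answer: 121.5 degrees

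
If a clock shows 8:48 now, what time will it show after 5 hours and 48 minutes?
Starting time: 8:48
Adding 48 minutes to 48 minutes: 48 + 48 = 96 minutes = 1 hour and 36 minutes
Adding 5 hours: 8 + 5 + 1 (carry) = 14 - 12 = 2
Final time: 2:36

Final answer: 2:36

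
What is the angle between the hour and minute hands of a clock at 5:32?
Hour hand position: 5 x 30 + 32 x 0.5 = 166 degrees
Minute hand position: 32 x 6 = 192 degrees
Difference: |166 - 192| = 26 degrees
The angle between the hands is 26 degrees

Final answer: 26 degrees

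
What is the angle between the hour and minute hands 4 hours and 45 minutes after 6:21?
First find the time 4 hours and 45 minutes after 6:21.
Total minutes: 6 x 60 + 21 + 4 x 60 + 45 = 666.
666 mod 720 = 666 minutes = 11:06.
Now compute the angle at 11:06:
Hour hand: 11 x 30 + 6 x 0.5 = 333 degrees
Minute hand: 6 x 6 = 36 degrees
Difference: |333 - 36| = 297 degrees
Smaller angle: 360 - 297 = 63 degrees

Final answer: 63 degrees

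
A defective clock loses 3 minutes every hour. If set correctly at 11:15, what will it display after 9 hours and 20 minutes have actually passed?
For every 60 true minutes, the faulty clock advances 60 - 3 = 57 minutes.
True elapsed: 9 hours and 20 minutes = 560 minutes.
Faulty clock advances: 560 x 57/60 = 532 minutes (drift: 28 minutes behind).
Shown time: 11:15 + 532 minutes = 8:07.

Final answer: 8:07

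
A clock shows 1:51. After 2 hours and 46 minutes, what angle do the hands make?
First find the time 2 hours and 46 minutes after 1:51.
Total minutes: 1 x 60 + 51 + 2 x 60 + 46 = 277.
277 mod 720 = 277 minutes = 4:37.
Now compute the angle at 4:37:
Hour hand: 4 x 30 + 37 x 0.5 = 138.5 degrees
Minute hand: 37 x 6 = 222 degrees
Difference: |138.5 - 222| = 83.5 degrees
The angle is 83.5 degrees

Final answer: 83.5 degrees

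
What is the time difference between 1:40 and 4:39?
From 1:40 to 4:39:
(4 x 60 + 39) - (1 x 60 + 40) = 279 - 100 = 179 minutes
= 2 hours and 59 minutes

Final answer: 2 hours and 59 minutes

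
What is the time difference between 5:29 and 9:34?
From 5:29 to 9:34:
(9 x 60 + 34) - (5 x 60 + 29) = 574 - 329 = 245 minutes
= 4 hours and 5 minutes

Final answer: 4 hours and 5 minutes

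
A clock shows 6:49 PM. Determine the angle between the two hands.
Hour hand position: 6 x 30 + 49 x 0.5 = 204.5 degrees
Minute hand position: 49 x 6 = 294 degrees
Difference: |204.5 - 294| = 89.5 degrees
The angle between the hands is 89.5 degrees

Final answer: 89.5 degrees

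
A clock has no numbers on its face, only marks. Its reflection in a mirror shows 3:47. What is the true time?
Reflection across the vertical (12-6) axis maps a hand at angle A degrees to (360 - A) degrees, which sends a reading of T minutes past 12:00 to (720 - T) minutes past 12:00.
Mirror reads 3:47 = 227 minutes past 12:00.
Actual time: (720 - 227) mod 720 = 493 minutes = 8:13.

Final answer: 8:13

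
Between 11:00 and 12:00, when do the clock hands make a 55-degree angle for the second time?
At t minutes past 11:00, the hour hand is at 30 x 11 + 0.5t degrees and the minute hand is at 6t degrees.
The smaller angle between them is 55 degrees when |30H - 5.5t| = 55 or |30H - 5.5t| = 305.
With H = 11, solve 30 x 11 - 5.5t = +/- target for each target:
  t = (30 x 11 - 55) / 5.5 = 50
  t = (30 x 11 + 55) / 5.5 = 70 (outside (0, 60))
  t = (30 x 11 - 305) / 5.5 = 4.55
  t = (30 x 11 + 305) / 5.5 = 115.45 (outside (0, 60))
Valid solutions in (0, 60): {4.55, 50} minutes.
The second occurrence is t = 50 minutes.
The hands form a 55-degree angle at 50 minutes past 11:00.

Final answer: 50 minutes past 11:00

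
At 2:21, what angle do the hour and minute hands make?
Hour hand position: 2 x 30 + 21 x 0.5 = 70.5 degrees
Minute hand position: 21 x 6 = 126 degrees
Difference: |70.5 - 126| = 55.5 degrees
The angle between the hands is 55.5 degrees

Final answer: 55.5 degrees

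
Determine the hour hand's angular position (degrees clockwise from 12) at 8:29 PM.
The hour hand moves 30 degrees per hour and 0.5 degrees per minute.
At 8:29: (8) x 30 + 29 x 0.5 = 240 + 14.5 = 254.5 degrees

Final answer: 254.5 degrees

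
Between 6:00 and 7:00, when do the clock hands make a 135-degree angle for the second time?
At t minutes past 6:00, the hour hand is at 30 x 6 + 0.5t degrees and the minute hand is at 6t degrees.
The smaller angle between them is 135 degrees when |30H - 5.5t| = 135 or |30H - 5.5t| = 225.
With H = 6, solve 30 x 6 - 5.5t = +/- target for each target:
  t = (30 x 6 - 135) / 5.5 = 8.18
  t = (30 x 6 + 135) / 5.5 = 57.27
  t = (30 x 6 - 225) / 5.5 = -8.18 (outside (0, 60))
  t = (30 x 6 + 225) / 5.5 = 73.64 (outside (0, 60))
Valid solutions in (0, 60): {8.18, 57.27} minutes.
The second occurrence is t = 57.27 minutes.
The hands form a 135-degree angle at 57.27 minutes past 6:00.

Final answer: 57.27 minutes past 6:00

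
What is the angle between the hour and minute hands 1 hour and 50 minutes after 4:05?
First find the time 1 hour and 50 minutes after 4:05.
Total minutes: 4 x 60 + 5 + 1 x 60 + 50 = 355.
355 mod 720 = 355 minutes = 5:55.
Now compute the angle at 5:55:
Hour hand: 5 x 30 + 55 x 0.5 = 177.5 degrees
Minute hand: 55 x 6 = 330 degrees
Difference: |177.5 - 330| = 152.5 degrees
The angle is 152.5 degrees

Final answer: 152.5 degrees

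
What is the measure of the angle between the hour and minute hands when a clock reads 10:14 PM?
Hour hand position: 10 x 30 + 14 x 0.5 = 307 degrees
Minute hand position: 14 x 6 = 84 degrees
Difference: |307 - 84| = 223 degrees
Since 223 > 180, the smaller angle is 360 - 223 = 137 degrees

Final answer: 137 degrees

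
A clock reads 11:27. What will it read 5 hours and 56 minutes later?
Starting time: 11:27
Adding 56 minutes to 27 minutes: 27 + 56 = 83 minutes = 1 hour and 23 minutes
Adding 5 hours: 11 + 5 + 1 (carry) = 17 - 12 = 5
Final time: 5:23

Final answer: 5:23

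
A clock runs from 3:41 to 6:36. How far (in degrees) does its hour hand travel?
The hour hand moves 0.5 degrees per minute.
Time elapsed: 6:36 - 3:41 = 175 minutes
Angular displacement: 175 x 0.5 = 87.5 degrees

Final answer: 87.5 degrees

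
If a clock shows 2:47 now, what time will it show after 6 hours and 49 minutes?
Starting time: 2:47
Adding 49 minutes to 47 minutes: 47 + 49 = 96 minutes = 1 hour and 36 minutes
Adding 6 hours: 2 + 6 + 1 (carry) = 9
Final time: 9:36

Final answer: 9:36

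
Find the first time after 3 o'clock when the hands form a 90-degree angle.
At t minutes past 3:00, the hour hand is at 30 x 3 + 0.5t degrees and the minute hand is at 6t degrees.
The smaller angle between them is 90 degrees when |30H - 5.5t| = 90 or |30H - 5.5t| = 270.
With H = 3, solve 30 x 3 - 5.5t = +/- target for each target:
  t = (30 x 3 - 90) / 5.5 = 0 (outside (0, 60))
  t = (30 x 3 + 90) / 5.5 = 32.73
  t = (30 x 3 - 270) / 5.5 = -32.73 (outside (0, 60))
  t = (30 x 3 + 270) / 5.5 = 65.45 (outside (0, 60))
Valid solutions in (0, 60): {32.73} minutes.
First occurrence: t = 32.73 minutes.
The hands are at right angles at 32.73 minutes past 3:00.

Final answer: 32.73 minutes past 3:00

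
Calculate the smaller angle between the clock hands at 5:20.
Hour hand position: 5 x 30 + 20 x 0.5 = 160 degrees
Minute hand position: 20 x 6 = 120 degrees
Difference: |160 - 120| = 40 degrees
The angle between the hands is 40 degrees

Final answer: 40 degrees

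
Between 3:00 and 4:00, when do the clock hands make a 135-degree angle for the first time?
At t minutes past 3:00, the hour hand is at 30 x 3 + 0.5t degrees and the minute hand is at 6t degrees.
The smaller angle between them is 135 degrees when |30H - 5.5t| = 135 or |30H - 5.5t| = 225.
With H = 3, solve 30 x 3 - 5.5t = +/- target for each target:
  t = (30 x 3 - 135) / 5.5 = -8.18 (outside (0, 60))
  t = (30 x 3 + 135) / 5.5 = 40.91
  t = (30 x 3 - 225) / 5.5 = -24.55 (outside (0, 60))
  t = (30 x 3 + 225) / 5.5 = 57.27
Valid solutions in (0, 60): {40.91, 57.27} minutes.
The first occurrence is t = 40.91 minutes.
The hands form a 135-degree angle at 40.91 minutes past 3:00.

Final answer: 40.91 minutes past 3:00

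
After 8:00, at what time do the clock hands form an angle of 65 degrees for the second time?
At t minutes past 8:00, the hour hand is at 30 x 8 + 0.5t degrees and the minute hand is at 6t degrees.
The smaller angle between them is 65 degrees when |30H - 5.5t| = 65 or |30H - 5.5t| = 295.
With H = 8, solve 30 x 8 - 5.5t = +/- target for each target:
  t = (30 x 8 - 65) / 5.5 = 31.82
  t = (30 x 8 + 65) / 5.5 = 55.45
  t = (30 x 8 - 295) / 5.5 = -10 (outside (0, 60))
  t = (30 x 8 + 295) / 5.5 = 97.27 (outside (0, 60))
Valid solutions in (0, 60): {31.82, 55.45} minutes.
The second occurrence is t = 55.45 minutes.
The hands form a 65-degree angle at 55.45 minutes past 8:00.

Final answer: 55.45 minutes past 8:00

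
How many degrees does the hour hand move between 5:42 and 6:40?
The hour hand moves 0.5 degrees per minute.
Time elapsed: 6:40 - 5:42 = 58 minutes
Angular displacement: 58 x 0.5 = 29 degrees

Final answer: 29 degrees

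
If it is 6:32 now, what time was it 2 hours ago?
Starting time: 6:32 = 392 total minutes past 12:00
Subtracting: 2 hours = 120 minutes
392 - 120 = 272 minutes
= 4 hours and 32 minutes past 12:00 = 4:32

Final answer: 4:32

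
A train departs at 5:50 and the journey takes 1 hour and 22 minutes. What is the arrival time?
Starting time: 5:50
Adding 22 minutes to 50 minutes: 50 + 22 = 72 minutes = 1 hour and 12 minutes
Adding 1 hour: 5 + 1 + 1 (carry) = 7
Final time: 7:12

Final answer: 7:12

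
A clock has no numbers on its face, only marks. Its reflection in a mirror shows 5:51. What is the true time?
Reflection across the vertical (12-6) axis maps a hand at angle A degrees to (360 - A) degrees, which sends a reading of T minutes past 12:00 to (720 - T) minutes past 12:00.
Mirror reads 5:51 = 351 minutes past 12:00.
Actual time: (720 - 351) mod 720 = 369 minutes = 6:09.

Final answer: 6:09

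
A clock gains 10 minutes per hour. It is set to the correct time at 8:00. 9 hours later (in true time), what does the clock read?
For every 60 true minutes, the faulty clock advances 60 + 10 = 70 minutes.
True elapsed: 9 hours = 540 minutes.
Faulty clock advances: 540 x 70/60 = 630 minutes (drift: 90 minutes ahead).
Shown time: 8:00 + 630 minutes = 6:30.

Final answer: 6:30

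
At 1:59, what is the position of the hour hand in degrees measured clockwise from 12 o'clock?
The hour hand moves 30 degrees per hour and 0.5 degrees per minute.
At 1:59: (1) x 30 + 59 x 0.5 = 30 + 29.5 = 59.5 degrees

Final answer: 59.5 degrees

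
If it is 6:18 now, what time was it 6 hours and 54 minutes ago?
Starting time: 6:18 = 378 total minutes past 12:00
Subtracting: 6 hours and 54 minutes = 414 minutes
378 - 414 = -36 (negative, add 12 hours = 720) = 684 minutes
= 11 hours and 24 minutes past 12:00 = 11:24

Final answer: 11:24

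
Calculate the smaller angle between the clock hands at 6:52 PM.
Hour hand position: 6 x 30 + 52 x 0.5 = 206 degrees
Minute hand position: 52 x 6 = 312 degrees
Difference: |206 - 312| = 106 degrees
The angle between the hands is 106 degrees

Final answer: 106 degrees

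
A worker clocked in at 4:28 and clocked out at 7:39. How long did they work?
From 4:28 to 7:39:
(7 x 60 + 39) - (4 x 60 + 28) = 459 - 268 = 191 minutes
= 3 hours and 11 minutes

Final answer: 3 hours and 11 minutes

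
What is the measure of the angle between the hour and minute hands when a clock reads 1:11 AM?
Hour hand position: 1 x 30 + 11 x 0.5 = 35.5 degrees
Minute hand position: 11 x 6 = 66 degrees
Difference: |35.5 - 66| = 30.5 degrees
The angle between the hands is 30.5 degrees

Final answer: 30.5 degrees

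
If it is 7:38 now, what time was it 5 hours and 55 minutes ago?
Starting time: 7:38 = 458 total minutes past 12:00
Subtracting: 5 hours and 55 minutes = 355 minutes
458 - 355 = 103 minutes
= 1 hour and 43 minutes past 12:00 = 1:43

Final answer: 1:43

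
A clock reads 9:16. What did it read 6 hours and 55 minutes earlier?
Starting time: 9:16 = 556 total minutes past 12:00
Subtracting: 6 hours and 55 minutes = 415 minutes
556 - 415 = 141 minutes
= 2 hours and 21 minutes past 12:00 = 2:21

Final answer: 2:21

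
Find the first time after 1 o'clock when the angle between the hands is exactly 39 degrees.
At t minutes past 1:00, the hour hand is at 30 x 1 + 0.5t degrees and the minute hand is at 6t degrees.
The smaller angle between them is 39 degrees when |30H - 5.5t| = 39 or |30H - 5.5t| = 321.
With H = 1, solve 30 x 1 - 5.5t = +/- target for each target:
  t = (30 x 1 - 39) / 5.5 = -1.64 (outside (0, 60))
  t = (30 x 1 + 39) / 5.5 = 12.55
  t = (30 x 1 - 321) / 5.5 = -52.91 (outside (0, 60))
  t = (30 x 1 + 321) / 5.5 = 63.82 (outside (0, 60))
Valid solutions in (0, 60): {12.55} minutes.
The first occurrence is t = 12.55 minutes.
The hands form a 39-degree angle at 12.55 minutes past 1:00.

Final answer: 12.55 minutes past 1:00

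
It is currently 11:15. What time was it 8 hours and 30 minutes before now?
Starting time: 11:15 = 675 total minutes past 12:00
Subtracting: 8 hours and 30 minutes = 510 minutes
675 - 510 = 165 minutes
= 2 hours and 45 minutes past 12:00 = 2:45

Final answer: 2:45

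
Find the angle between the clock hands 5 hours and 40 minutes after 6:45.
First find the time 5 hours and 40 minutes after 6:45.
Total minutes: 6 x 60 + 45 + 5 x 60 + 40 = 745.
745 mod 720 = 25 minutes = 12:25.
Now compute the angle at 12:25:
Hour hand: 0 x 30 + 25 x 0.5 = 12.5 degrees
Minute hand: 25 x 6 = 150 degrees
Difference: |12.5 - 150| = 137.5 degrees
The angle is 137.5 degrees

Final answer: 137.5 degrees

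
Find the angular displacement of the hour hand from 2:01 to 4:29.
The hour hand moves 0.5 degrees per minute.
Time elapsed: 4:29 - 2:01 = 148 minutes
Angular displacement: 148 x 0.5 = 74 degrees

Final answer: 74 degrees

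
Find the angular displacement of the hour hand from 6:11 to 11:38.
The hour hand moves 0.5 degrees per minute.
Time elapsed: 11:38 - 6:11 = 327 minutes
Angular displacement: 327 x 0.5 = 163.5 degrees

Final answer: 163.5 degrees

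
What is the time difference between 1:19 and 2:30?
From 1:19 to 2:30:
(2 x 60 + 30) - (1 x 60 + 19) = 150 - 79 = 71 minutes
= 1 hour and 11 minutes

Final answer: 1 hour and 11 minutes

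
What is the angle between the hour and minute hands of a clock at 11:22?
Hour hand position: 11 x 30 + 22 x 0.5 = 341 degrees
Minute hand position: 22 x 6 = 132 degrees
Difference: |341 - 132| = 209 degrees
Since 209 > 180, the smaller angle is 360 - 209 = 151 degrees

Final answer: 151 degrees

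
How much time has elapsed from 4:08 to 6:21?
From 4:08 to 6:21:
(6 x 60 + 21) - (4 x 60 + 8) = 381 - 248 = 133 minutes
= 2 hours and 13 minutes

Final answer: 2 hours and 13 minutes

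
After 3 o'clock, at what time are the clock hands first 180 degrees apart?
For hands to be 180 degrees apart: |30H - 5.5t| = 180
With H = 3: t = (30 x 3 + 180)/5.5 = 49.09 or t = (30 x 3 - 180)/5.5 = -16.36
First valid solution (0 < t < 60): t = 49.09 minutes
The hands are opposite at 49.09 minutes past 3:00.

Final answer: 49.09 minutes past 3:00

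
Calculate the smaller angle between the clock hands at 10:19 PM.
Hour hand position: 10 x 30 + 19 x 0.5 = 309.5 degrees
Minute hand position: 19 x 6 = 114 degrees
Difference: |309.5 - 114| = 195.5 degrees
Since 195.5 > 180, the smaller angle is 360 - 195.5 = 164.5 degrees

Final answer: 164.5 degrees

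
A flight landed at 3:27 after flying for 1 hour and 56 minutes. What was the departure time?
Starting time: 3:27 = 207 total minutes past 12:00
Subtracting: 1 hour and 56 minutes = 116 minutes
207 - 116 = 91 minutes
= 1 hour and 31 minutes past 12:00 = 1:31

Final answer: 1:31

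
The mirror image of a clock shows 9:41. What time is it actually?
Reflection across the vertical (12-6) axis maps a hand at angle A degrees to (360 - A) degrees, which sends a reading of T minutes past 12:00 to (720 - T) minutes past 12:00.
Mirror reads 9:41 = 581 minutes past 12:00.
Actual time: (720 - 581) mod 720 = 139 minutes = 2:19.

Final answer: 2:19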